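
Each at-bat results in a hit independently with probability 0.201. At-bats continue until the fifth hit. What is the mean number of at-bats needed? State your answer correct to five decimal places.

Y = total at-bats until the fifth success; negative binomial with r=5, p=0.201.
E[Y] = r / p = 5 / 0.201 = 24.8756219

24.87562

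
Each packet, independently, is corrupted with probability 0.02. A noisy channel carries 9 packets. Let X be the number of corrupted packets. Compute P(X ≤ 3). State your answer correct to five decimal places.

0.99998

X ~ Binomial(9, 0.02); P(X ≤ 3) = Σ C(9,k) p^k (1−p)^(9−k) over k:
  k=0: C(9,0)·0.02^0·0.98^9 = 0.8337478
  k=1: C(9,1)·0.02^1·0.98^8 = 0.1531373
  k=2: C(9,2)·0.02^2·0.98^7 = 0.0125010
  k=3: C(9,3)·0.02^3·0.98^6 = 0.0005953
Total = 0.9999814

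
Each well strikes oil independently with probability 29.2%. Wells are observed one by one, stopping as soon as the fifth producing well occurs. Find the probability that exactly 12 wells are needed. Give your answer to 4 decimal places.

0.0625

Y = trial on which the fifth success occurs; negative binomial, r=5, p=0.292.
P(Y=12) = C(11,4) · p^5 · (1−p)^7
= 330 · 0.0021228 · 0.089173 = 0.062468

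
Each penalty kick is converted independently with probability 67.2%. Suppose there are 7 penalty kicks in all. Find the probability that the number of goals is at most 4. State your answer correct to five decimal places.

X ~ Binomial(7, 0.672); P(X ≤ 4) = Σ C(7,k) p^k (1−p)^(7−k) over k:
  k=0: C(7,0)·0.672^0·0.328^7 = 0.0004084
  k=1: C(7,1)·0.672^1·0.328^6 = 0.0058575
  k=2: C(7,2)·0.672^2·0.328^5 = 0.0360020
  k=3: C(7,3)·0.672^3·0.328^4 = 0.1229338
  k=4: C(7,4)·0.672^4·0.328^3 = 0.2518643
Total = 0.4170661

0.41707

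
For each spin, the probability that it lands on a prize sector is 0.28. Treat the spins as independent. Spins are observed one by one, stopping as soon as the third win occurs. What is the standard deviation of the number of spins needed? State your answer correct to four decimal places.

5.2489

Y = total spins until the third success; negative binomial with r=3, p=0.28.
SD(Y) = √[r(1−p)/p²] = √(27.551020) = 5.248907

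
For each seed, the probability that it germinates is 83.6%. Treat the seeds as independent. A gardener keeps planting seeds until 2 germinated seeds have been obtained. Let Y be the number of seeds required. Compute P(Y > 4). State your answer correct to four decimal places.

Needing more than 4 seeds ⇔ fewer than 2 successes in the first 4. With X ~ Binomial(4, 0.836), P(Y > 4) = P(X ≤ 1).
  k=0: C(4,0)·0.836^0·0.164^4 = 0.000723
  k=1: C(4,1)·0.836^1·0.164^3 = 0.014750
P(X ≤ 1) = 0.015474

0.0155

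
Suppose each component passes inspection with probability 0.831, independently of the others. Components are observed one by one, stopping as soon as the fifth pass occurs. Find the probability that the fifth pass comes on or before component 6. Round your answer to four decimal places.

Finishing within 6 components ⇔ at least 5 successes in the first 6. With X ~ Binomial(6, 0.831), P(Y ≤ 6) = 1 − P(X ≤ 4).
  k=0: C(6,0)·0.831^0·0.169^6 = 0.000023
  k=1: C(6,1)·0.831^1·0.169^5 = 0.000687
  k=2: C(6,2)·0.831^2·0.169^4 = 0.008450
  k=3: C(6,3)·0.831^3·0.169^3 = 0.055398
  k=4: C(6,4)·0.831^4·0.169^2 = 0.204300
1 − 0.268858 = 0.731142

0.7311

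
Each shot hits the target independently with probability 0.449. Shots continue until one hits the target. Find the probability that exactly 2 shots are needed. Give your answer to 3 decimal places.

0.247

Geometric (trials to first success), p = 0.449.
P(Y = 2) = (1−p)^1 · p = 0.551 · 0.449 = 0.24740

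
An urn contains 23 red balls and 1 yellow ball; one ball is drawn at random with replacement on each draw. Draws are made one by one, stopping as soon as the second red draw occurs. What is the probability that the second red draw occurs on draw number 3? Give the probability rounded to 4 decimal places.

0.0765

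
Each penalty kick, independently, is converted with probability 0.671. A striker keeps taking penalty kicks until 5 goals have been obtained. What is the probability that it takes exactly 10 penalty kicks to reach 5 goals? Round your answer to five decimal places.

0.06606

Y = trial on which the fifth success occurs; negative binomial, r=5, p=0.671.
P(Y=10) = C(9,4) · p^5 · (1−p)^5
= 126 · 0.13602 · 0.0038546 = 0.0660637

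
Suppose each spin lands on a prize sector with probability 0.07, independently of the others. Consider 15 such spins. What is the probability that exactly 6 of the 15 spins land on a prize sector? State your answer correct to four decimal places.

X ~ Binomial(n=15, p=0.07).
P(X=6) = C(15,6) · p^6 · (1−p)^9
= 5005 · 1.1765e-07 · 0.52041 = 0.000306

0.0003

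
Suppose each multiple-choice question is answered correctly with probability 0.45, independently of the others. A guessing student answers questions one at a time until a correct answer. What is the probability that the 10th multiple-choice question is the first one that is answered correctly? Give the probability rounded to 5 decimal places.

0.00207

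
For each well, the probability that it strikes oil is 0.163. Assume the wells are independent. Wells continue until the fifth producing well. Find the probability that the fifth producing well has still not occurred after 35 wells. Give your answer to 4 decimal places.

Needing more than 35 wells ⇔ fewer than 5 successes in the first 35. With X ~ Binomial(35, 0.163), P(Y > 35) = P(X ≤ 4).
  k=0: C(35,0)·0.163^0·0.837^35 = 0.001974
  k=1: C(35,1)·0.163^1·0.837^34 = 0.013456
  k=2: C(35,2)·0.163^2·0.837^33 = 0.044548
  k=3: C(35,3)·0.163^3·0.837^32 = 0.095430
  k=4: C(35,4)·0.163^4·0.837^31 = 0.148675
P(X ≤ 4) = 0.304085

0.3041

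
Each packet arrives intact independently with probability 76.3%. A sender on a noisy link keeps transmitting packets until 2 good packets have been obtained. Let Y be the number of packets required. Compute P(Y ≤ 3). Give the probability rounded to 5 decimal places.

0.85812

Finishing within 3 packets ⇔ at least 2 successes in the first 3. With X ~ Binomial(3, 0.763), P(Y ≤ 3) = 1 − P(X ≤ 1).
  k=0: C(3,0)·0.763^0·0.237^3 = 0.0133121
  k=1: C(3,1)·0.763^1·0.237^2 = 0.1285708
1 − 0.1418829 = 0.8581171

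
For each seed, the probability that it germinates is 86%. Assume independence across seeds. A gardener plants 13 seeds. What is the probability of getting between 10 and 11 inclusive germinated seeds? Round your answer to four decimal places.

0.4646

X ~ Binomial(13, 0.86); P(10 ≤ X ≤ 11) = Σ C(13,k) p^k (1−p)^(13−k) over k:
  k=10: C(13,10)·0.86^10·0.14^3 = 0.173674
  k=11: C(13,11)·0.86^11·0.14^2 = 0.290960
Total = 0.464634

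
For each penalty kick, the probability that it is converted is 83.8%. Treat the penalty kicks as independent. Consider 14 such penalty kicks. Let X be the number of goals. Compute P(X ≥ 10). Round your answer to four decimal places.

0.9378

X ~ Binomial(14, 0.838); P(X ≥ 10) = Σ C(14,k) p^k (1−p)^(14−k) over k:
  k=10: C(14,10)·0.838^10·0.162^4 = 0.117743
  k=11: C(14,11)·0.838^11·0.162^3 = 0.221478
  k=12: C(14,12)·0.838^12·0.162^2 = 0.286418
  k=13: C(14,13)·0.838^13·0.162^1 = 0.227937
  k=14: C(14,14)·0.838^14·0.162^0 = 0.084220
Total = 0.937796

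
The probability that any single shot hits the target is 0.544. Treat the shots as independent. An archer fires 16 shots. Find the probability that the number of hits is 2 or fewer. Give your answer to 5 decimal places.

X ~ Binomial(16, 0.544); P(X ≤ 2) = Σ C(16,k) p^k (1−p)^(16−k) over k:
  k=0: C(16,0)·0.544^0·0.456^16 = 0.0000035
  k=1: C(16,1)·0.544^1·0.456^15 = 0.0000667
  k=2: C(16,2)·0.544^2·0.456^14 = 0.0005969
Total = 0.0006671

0.00067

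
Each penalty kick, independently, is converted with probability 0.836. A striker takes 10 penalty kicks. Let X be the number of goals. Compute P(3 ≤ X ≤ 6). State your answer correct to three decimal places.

0.066

X ~ Binomial(10, 0.836); P(3 ≤ X ≤ 6) = Σ C(10,k) p^k (1−p)^(10−k) over k:
  k=3: C(10,3)·0.836^3·0.164^7 = 0.00022
  k=4: C(10,4)·0.836^4·0.164^6 = 0.00200
  k=5: C(10,5)·0.836^5·0.164^5 = 0.01221
  k=6: C(10,6)·0.836^6·0.164^4 = 0.05186
Total = 0.06629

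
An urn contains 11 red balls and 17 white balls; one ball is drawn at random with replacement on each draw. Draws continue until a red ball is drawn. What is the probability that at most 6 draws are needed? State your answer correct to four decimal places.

0.9499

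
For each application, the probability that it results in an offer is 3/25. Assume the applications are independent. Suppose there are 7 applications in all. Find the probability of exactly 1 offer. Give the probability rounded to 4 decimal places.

0.3901

X ~ Binomial(n=7, p=0.12).
P(X=1) = C(7,1) · p^1 · (1−p)^6
= 7 · 0.12 · 0.4644 = 0.390099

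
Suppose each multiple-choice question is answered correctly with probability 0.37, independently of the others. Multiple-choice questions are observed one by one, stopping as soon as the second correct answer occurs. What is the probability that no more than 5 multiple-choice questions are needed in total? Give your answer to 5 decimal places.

Finishing within 5 multiple-choice questions ⇔ at least 2 successes in the first 5. With X ~ Binomial(5, 0.37), P(Y ≤ 5) = 1 − P(X ≤ 1).
  k=0: C(5,0)·0.37^0·0.63^5 = 0.0992437
  k=1: C(5,1)·0.37^1·0.63^4 = 0.2914298
1 − 0.3906734 = 0.6093266

0.60933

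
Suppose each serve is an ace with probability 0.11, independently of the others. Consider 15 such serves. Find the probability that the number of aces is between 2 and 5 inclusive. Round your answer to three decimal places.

X ~ Binomial(15, 0.11); P(2 ≤ X ≤ 5) = Σ C(15,k) p^k (1−p)^(15−k) over k:
  k=2: C(15,2)·0.11^2·0.89^13 = 0.27928
  k=3: C(15,3)·0.11^3·0.89^12 = 0.14958
  k=4: C(15,4)·0.11^4·0.89^11 = 0.05546
  k=5: C(15,5)·0.11^5·0.89^10 = 0.01508
Total = 0.49940

0.499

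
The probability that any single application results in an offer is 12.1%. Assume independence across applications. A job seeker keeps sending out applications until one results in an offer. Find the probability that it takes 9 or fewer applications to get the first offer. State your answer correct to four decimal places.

Y = number of applications to the first success; geometric, p = 0.121.
P(Y ≤ 9) = 1 − (1−p)^9 = 1 − 0.313256 = 0.686744

0.6867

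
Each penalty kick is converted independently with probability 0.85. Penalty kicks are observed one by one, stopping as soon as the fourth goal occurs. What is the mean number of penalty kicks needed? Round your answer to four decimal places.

Y = total penalty kicks until the fourth success; negative binomial with r=4, p=0.85.
E[Y] = r / p = 4 / 0.85 = 4.705882

4.7059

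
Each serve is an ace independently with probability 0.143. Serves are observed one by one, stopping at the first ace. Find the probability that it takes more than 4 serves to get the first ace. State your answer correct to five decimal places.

Y = number of serves to the first success; geometric, p = 0.143.
P(Y > 4) = P(first 4 all fail) = (1−p)^4 = 0.5394153

0.53942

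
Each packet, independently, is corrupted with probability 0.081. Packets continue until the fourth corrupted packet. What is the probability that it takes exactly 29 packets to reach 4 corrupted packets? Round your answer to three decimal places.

0.017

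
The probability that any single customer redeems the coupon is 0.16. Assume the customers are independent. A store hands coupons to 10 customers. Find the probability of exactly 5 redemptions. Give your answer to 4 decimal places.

X ~ Binomial(n=10, p=0.16).
P(X=5) = C(10,5) · p^5 · (1−p)^5
= 252 · 0.00010486 · 0.41821 = 0.011051

0.0111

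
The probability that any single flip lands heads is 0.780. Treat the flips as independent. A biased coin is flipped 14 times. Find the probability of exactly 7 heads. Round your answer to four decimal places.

X ~ Binomial(n=14, p=0.78).
P(X=7) = C(14,7) · p^7 · (1−p)^7
= 3432 · 0.17566 · 2.4944e-05 = 0.015037

0.0150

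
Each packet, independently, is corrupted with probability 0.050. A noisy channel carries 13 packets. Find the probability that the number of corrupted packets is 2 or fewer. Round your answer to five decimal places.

0.97549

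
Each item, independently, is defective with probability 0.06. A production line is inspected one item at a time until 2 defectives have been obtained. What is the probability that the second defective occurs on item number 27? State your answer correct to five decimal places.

0.01993

Y = trial on which the second success occurs; negative binomial, r=2, p=0.06.
P(Y=27) = C(26,1) · p^2 · (1−p)^25
= 26 · 0.0036 · 0.21291 = 0.0199284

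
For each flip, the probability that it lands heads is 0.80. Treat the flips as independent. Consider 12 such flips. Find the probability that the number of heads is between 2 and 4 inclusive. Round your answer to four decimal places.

X ~ Binomial(12, 0.80); P(2 ≤ X ≤ 4) = Σ C(12,k) p^k (1−p)^(12−k) over k:
  k=2: C(12,2)·0.80^2·0.20^10 = 0.000004
  k=3: C(12,3)·0.80^3·0.20^9 = 0.000058
  k=4: C(12,4)·0.80^4·0.20^8 = 0.000519
Total = 0.000581

0.0006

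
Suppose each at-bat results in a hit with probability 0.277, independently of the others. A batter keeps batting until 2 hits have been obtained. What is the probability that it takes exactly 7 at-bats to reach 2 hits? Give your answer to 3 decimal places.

Y = trial on which the second success occurs; negative binomial, r=2, p=0.277.
P(Y=7) = C(6,1) · p^2 · (1−p)^5
= 6 · 0.076729 · 0.19756 = 0.09095

0.091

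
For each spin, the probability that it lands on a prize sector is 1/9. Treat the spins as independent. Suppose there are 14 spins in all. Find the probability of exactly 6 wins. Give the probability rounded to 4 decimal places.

0.0022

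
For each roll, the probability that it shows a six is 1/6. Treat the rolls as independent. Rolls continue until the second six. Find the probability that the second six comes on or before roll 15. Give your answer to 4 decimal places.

0.7404

Finishing within 15 rolls ⇔ at least 2 successes in the first 15. With X ~ Binomial(15, 0.166667), P(Y ≤ 15) = 1 − P(X ≤ 1).
  k=0: C(15,0)·0.166667^0·0.833333^15 = 0.064905
  k=1: C(15,1)·0.166667^1·0.833333^14 = 0.194716
1 − 0.259622 = 0.740378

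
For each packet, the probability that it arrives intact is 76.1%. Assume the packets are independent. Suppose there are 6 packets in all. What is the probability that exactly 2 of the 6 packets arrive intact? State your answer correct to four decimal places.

0.0283

X ~ Binomial(n=6, p=0.761).
P(X=2) = C(6,2) · p^2 · (1−p)^4
= 15 · 0.57912 · 0.0032628 = 0.028343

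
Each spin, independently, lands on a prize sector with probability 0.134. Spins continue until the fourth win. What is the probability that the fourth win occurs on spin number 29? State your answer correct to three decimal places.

0.029

Y = trial on which the fourth success occurs; negative binomial, r=4, p=0.134.
P(Y=29) = C(28,3) · p^4 · (1−p)^25
= 3276 · 0.00032242 · 0.027412 = 0.02895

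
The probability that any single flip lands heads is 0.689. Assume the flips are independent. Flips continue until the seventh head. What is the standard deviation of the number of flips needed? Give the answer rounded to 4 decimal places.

2.1415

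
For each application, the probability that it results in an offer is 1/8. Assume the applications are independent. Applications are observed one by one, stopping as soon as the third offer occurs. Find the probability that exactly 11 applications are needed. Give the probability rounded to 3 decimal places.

0.030

Y = trial on which the third success occurs; negative binomial, r=3, p=0.125.
P(Y=11) = C(10,2) · p^3 · (1−p)^8
= 45 · 0.0019531 · 0.34361 = 0.03020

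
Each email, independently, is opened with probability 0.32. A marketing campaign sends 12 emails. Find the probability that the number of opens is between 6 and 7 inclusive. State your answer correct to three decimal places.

X ~ Binomial(12, 0.32); P(6 ≤ X ≤ 7) = Σ C(12,k) p^k (1−p)^(12−k) over k:
  k=6: C(12,6)·0.32^6·0.68^6 = 0.09809
  k=7: C(12,7)·0.32^7·0.68^5 = 0.03957
Total = 0.13766

0.138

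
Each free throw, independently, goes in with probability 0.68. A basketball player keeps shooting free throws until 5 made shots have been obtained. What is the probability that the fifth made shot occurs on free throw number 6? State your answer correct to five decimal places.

Y = trial on which the fifth success occurs; negative binomial, r=5, p=0.68.
P(Y=6) = C(5,4) · p^5 · (1−p)^1
= 5 · 0.14539 · 0.32 = 0.2326294

0.23263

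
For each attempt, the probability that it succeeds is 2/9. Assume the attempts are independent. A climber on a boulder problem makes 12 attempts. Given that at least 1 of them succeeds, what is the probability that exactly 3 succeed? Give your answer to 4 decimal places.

X ~ Binomial(12, 0.222222). Want P(X=3 | X≥1) = P(X=3) / P(X≥1).
P(X=3) = C(12,3)·0.222222^3·0.777778^9 = 0.251469
P(X≥1) = 1 − 0.049008 = 0.950992
Ratio = 0.251469 / 0.950992 = 0.264428

0.2644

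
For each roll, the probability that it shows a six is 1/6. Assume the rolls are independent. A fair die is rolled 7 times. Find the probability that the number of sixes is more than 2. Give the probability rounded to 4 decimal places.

X ~ Binomial(7, 0.166667); P(X ≥ 3) = Σ C(7,k) p^k (1−p)^(7−k) over k:
  k=3: C(7,3)·0.166667^3·0.833333^4 = 0.078143
  k=4: C(7,4)·0.166667^4·0.833333^3 = 0.015629
  k=5: C(7,5)·0.166667^5·0.833333^2 = 0.001875
  k=6: C(7,6)·0.166667^6·0.833333^1 = 0.000125
  k=7: C(7,7)·0.166667^7·0.833333^0 = 0.000004
Total = 0.095775

0.0958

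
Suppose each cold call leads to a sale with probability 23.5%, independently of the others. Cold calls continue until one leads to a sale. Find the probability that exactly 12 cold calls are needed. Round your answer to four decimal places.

0.0123

Geometric (trials to first success), p = 0.235.
P(Y = 12) = (1−p)^11 · p = 0.052514 · 0.235 = 0.012341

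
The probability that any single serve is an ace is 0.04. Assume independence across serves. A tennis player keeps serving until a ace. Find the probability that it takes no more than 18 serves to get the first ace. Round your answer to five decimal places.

0.52040

Y = number of serves to the first success; geometric, p = 0.04.
P(Y ≤ 18) = 1 − (1−p)^18 = 1 − 0.4796033 = 0.5203967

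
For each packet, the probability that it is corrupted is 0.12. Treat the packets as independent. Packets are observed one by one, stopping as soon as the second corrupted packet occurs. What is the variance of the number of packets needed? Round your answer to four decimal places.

122.2222

Y = total packets until the second success; negative binomial with r=2, p=0.12.
Var(Y) = r(1−p)/p² = 2·0.88 / 0.12² = 122.222222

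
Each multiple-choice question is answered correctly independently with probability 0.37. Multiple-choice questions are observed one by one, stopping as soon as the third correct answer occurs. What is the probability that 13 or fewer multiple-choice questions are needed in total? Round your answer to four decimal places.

0.9125

Finishing within 13 multiple-choice questions ⇔ at least 3 successes in the first 13. With X ~ Binomial(13, 0.37), P(Y ≤ 13) = 1 − P(X ≤ 2).
  k=0: C(13,0)·0.37^0·0.63^13 = 0.002463
  k=1: C(13,1)·0.37^1·0.63^12 = 0.018803
  k=2: C(13,2)·0.37^2·0.63^11 = 0.066259
1 − 0.087525 = 0.912475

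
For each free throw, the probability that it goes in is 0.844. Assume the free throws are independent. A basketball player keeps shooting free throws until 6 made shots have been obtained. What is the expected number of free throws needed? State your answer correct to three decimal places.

Y = total free throws until the sixth success; negative binomial with r=6, p=0.844.
E[Y] = r / p = 6 / 0.844 = 7.10900

7.109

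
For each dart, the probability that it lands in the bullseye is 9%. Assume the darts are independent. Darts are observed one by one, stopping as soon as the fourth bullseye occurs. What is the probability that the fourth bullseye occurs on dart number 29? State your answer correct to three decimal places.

Y = trial on which the fourth success occurs; negative binomial, r=4, p=0.09.
P(Y=29) = C(28,3) · p^4 · (1−p)^25
= 3276 · 6.561e-05 · 0.094631 = 0.02034

0.020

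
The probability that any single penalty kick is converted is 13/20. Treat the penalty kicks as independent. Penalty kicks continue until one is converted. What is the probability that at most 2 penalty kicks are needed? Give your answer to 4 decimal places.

0.8775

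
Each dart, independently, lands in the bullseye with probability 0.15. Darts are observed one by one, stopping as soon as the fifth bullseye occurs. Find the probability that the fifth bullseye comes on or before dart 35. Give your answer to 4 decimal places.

0.6193

Finishing within 35 darts ⇔ at least 5 successes in the first 35. With X ~ Binomial(35, 0.15), P(Y ≤ 35) = 1 − P(X ≤ 4).
  k=0: C(35,0)·0.15^0·0.85^35 = 0.003386
  k=1: C(35,1)·0.15^1·0.85^34 = 0.020912
  k=2: C(35,2)·0.15^2·0.85^33 = 0.062737
  k=3: C(35,3)·0.15^3·0.85^32 = 0.121784
  k=4: C(35,4)·0.15^4·0.85^31 = 0.171930
1 − 0.380749 = 0.619251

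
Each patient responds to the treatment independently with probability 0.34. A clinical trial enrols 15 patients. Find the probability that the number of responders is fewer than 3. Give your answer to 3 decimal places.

0.072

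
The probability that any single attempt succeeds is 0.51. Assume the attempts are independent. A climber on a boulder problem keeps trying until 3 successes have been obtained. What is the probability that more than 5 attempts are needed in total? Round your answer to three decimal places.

Needing more than 5 attempts ⇔ fewer than 3 successes in the first 5. With X ~ Binomial(5, 0.51), P(Y > 5) = P(X ≤ 2).
  k=0: C(5,0)·0.51^0·0.49^5 = 0.02825
  k=1: C(5,1)·0.51^1·0.49^4 = 0.14700
  k=2: C(5,2)·0.51^2·0.49^3 = 0.30601
P(X ≤ 2) = 0.48125

0.481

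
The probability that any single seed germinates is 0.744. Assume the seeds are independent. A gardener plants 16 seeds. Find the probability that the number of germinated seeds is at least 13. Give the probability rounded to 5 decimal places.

0.38363

X ~ Binomial(16, 0.744); P(X ≥ 13) = Σ C(16,k) p^k (1−p)^(16−k) over k:
  k=13: C(16,13)·0.744^13·0.256^3 = 0.2010741
  k=14: C(16,14)·0.744^14·0.256^2 = 0.1252225
  k=15: C(16,15)·0.744^15·0.256^1 = 0.0485237
  k=16: C(16,16)·0.744^16·0.256^0 = 0.0088139
Total = 0.3836341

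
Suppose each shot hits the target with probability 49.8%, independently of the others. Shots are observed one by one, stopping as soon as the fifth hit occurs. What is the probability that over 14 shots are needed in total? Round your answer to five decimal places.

0.09225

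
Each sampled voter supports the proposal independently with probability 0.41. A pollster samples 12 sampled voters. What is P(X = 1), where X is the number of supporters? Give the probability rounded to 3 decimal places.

0.015

X ~ Binomial(n=12, p=0.41).
P(X=1) = C(12,1) · p^1 · (1−p)^11
= 12 · 0.41 · 0.0030156 = 0.01484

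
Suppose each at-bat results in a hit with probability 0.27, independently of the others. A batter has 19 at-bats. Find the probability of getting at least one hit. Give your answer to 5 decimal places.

0.99747

P(at least one) = 1 − P(none) = 1 − (1 − 0.27)^19
= 1 − 0.0025301 = 0.9974699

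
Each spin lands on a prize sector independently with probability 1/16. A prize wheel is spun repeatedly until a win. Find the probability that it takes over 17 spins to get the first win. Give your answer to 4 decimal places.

0.3338

Y = number of spins to the first success; geometric, p = 0.0625.
P(Y > 17) = P(first 17 all fail) = (1−p)^17 = 0.333819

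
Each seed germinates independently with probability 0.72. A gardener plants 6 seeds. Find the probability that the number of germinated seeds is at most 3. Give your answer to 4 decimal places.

0.2196

X ~ Binomial(6, 0.72); P(X ≤ 3) = Σ C(6,k) p^k (1−p)^(6−k) over k:
  k=0: C(6,0)·0.72^0·0.28^6 = 0.000482
  k=1: C(6,1)·0.72^1·0.28^5 = 0.007435
  k=2: C(6,2)·0.72^2·0.28^4 = 0.047796
  k=3: C(6,3)·0.72^3·0.28^3 = 0.163871
Total = 0.219583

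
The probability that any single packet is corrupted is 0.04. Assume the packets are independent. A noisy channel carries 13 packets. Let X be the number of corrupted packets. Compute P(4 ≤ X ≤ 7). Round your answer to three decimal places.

0.001

X ~ Binomial(13, 0.04); P(4 ≤ X ≤ 7) = Σ C(13,k) p^k (1−p)^(13−k) over k:
  k=4: C(13,4)·0.04^4·0.96^9 = 0.00127
  k=5: C(13,5)·0.04^5·0.96^8 = 0.00010
  k=6: C(13,6)·0.04^6·0.96^7 = 0.00001
  k=7: C(13,7)·0.04^7·0.96^6 = 0.00000
Total = 0.00137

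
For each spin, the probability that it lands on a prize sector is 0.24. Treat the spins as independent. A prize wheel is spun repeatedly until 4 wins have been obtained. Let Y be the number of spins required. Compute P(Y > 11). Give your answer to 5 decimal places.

0.74044

Needing more than 11 spins ⇔ fewer than 4 successes in the first 11. With X ~ Binomial(11, 0.24), P(Y > 11) = P(X ≤ 3).
  k=0: C(11,0)·0.24^0·0.76^11 = 0.0488596
  k=1: C(11,1)·0.24^1·0.76^10 = 0.1697227
  k=2: C(11,2)·0.24^2·0.76^9 = 0.2679832
  k=3: C(11,3)·0.24^3·0.76^8 = 0.2538788
P(X ≤ 3) = 0.7404442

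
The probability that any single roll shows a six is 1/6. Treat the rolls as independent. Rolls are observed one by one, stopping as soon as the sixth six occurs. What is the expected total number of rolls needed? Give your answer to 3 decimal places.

Y = total rolls until the sixth success; negative binomial with r=6, p=0.166667.
E[Y] = r / p = 6 / 0.166667 = 36.00000

36.000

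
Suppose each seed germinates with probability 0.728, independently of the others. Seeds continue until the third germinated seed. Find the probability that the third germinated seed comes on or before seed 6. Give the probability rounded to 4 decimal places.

Finishing within 6 seeds ⇔ at least 3 successes in the first 6. With X ~ Binomial(6, 0.728), P(Y ≤ 6) = 1 − P(X ≤ 2).
  k=0: C(6,0)·0.728^0·0.272^6 = 0.000405
  k=1: C(6,1)·0.728^1·0.272^5 = 0.006503
  k=2: C(6,2)·0.728^2·0.272^4 = 0.043514
1 − 0.050422 = 0.949578

0.9496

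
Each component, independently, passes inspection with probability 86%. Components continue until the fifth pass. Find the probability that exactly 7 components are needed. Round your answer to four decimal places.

Y = trial on which the fifth success occurs; negative binomial, r=5, p=0.86.
P(Y=7) = C(6,4) · p^5 · (1−p)^2
= 15 · 0.47043 · 0.0196 = 0.138306

0.1383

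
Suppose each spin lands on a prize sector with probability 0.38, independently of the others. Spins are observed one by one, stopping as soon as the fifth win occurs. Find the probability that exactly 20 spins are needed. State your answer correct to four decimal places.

0.0236

Y = trial on which the fifth success occurs; negative binomial, r=5, p=0.38.
P(Y=20) = C(19,4) · p^5 · (1−p)^15
= 3876 · 0.0079235 · 0.00076891 = 0.023614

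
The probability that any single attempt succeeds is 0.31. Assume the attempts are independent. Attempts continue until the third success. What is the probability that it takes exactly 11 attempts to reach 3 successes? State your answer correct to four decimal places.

0.0689

Y = trial on which the third success occurs; negative binomial, r=3, p=0.31.
P(Y=11) = C(10,2) · p^3 · (1−p)^8
= 45 · 0.029791 · 0.05138 = 0.068880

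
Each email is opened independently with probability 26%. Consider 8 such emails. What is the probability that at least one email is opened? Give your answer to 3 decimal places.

0.910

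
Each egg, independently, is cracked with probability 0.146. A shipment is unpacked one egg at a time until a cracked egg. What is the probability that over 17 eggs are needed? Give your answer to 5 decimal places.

0.06836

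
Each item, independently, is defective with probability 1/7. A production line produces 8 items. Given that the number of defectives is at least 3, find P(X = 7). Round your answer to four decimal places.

X ~ Binomial(8, 0.142857). Want P(X=7 | X≥3) = P(X=7) / P(X≥3).
P(X=7) = C(8,7)·0.142857^7·0.857143^1 = 0.000008
P(X≥3) = 1 − 0.291357 − 0.388476 − 0.226611 = 0.093556
Ratio = 0.000008 / 0.093556 = 0.000089

0.0001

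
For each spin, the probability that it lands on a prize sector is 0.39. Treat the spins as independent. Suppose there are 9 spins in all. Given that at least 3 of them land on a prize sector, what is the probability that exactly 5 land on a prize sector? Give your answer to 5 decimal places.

0.21017

X ~ Binomial(9, 0.39). Want P(X=5 | X≥3) = P(X=5) / P(X≥3).
P(X=5) = C(9,5)·0.39^5·0.61^4 = 0.1574030
P(X≥3) = 1 − 0.0116941 − 0.0672893 − 0.1720840 = 0.7489326
Ratio = 0.1574030 / 0.7489326 = 0.2101698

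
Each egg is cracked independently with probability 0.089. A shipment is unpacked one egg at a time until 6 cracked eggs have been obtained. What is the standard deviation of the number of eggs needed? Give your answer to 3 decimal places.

26.269

Y = total eggs until the sixth success; negative binomial with r=6, p=0.089.
SD(Y) = √[r(1−p)/p²] = √(690.06439) = 26.26908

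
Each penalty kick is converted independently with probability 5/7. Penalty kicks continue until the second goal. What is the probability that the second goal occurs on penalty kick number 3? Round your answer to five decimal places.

Y = trial on which the second success occurs; negative binomial, r=2, p=0.714286.
P(Y=3) = C(2,1) · p^2 · (1−p)^1
= 2 · 0.5102 · 0.28571 = 0.2915452

0.29155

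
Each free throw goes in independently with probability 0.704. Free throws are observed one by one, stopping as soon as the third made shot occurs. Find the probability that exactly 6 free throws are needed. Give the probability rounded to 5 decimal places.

0.09049

Y = trial on which the third success occurs; negative binomial, r=3, p=0.704.
P(Y=6) = C(5,2) · p^3 · (1−p)^3
= 10 · 0.34891 · 0.025934 = 0.0904884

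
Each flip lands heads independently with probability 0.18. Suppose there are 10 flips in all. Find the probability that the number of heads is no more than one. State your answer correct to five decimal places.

0.43916

X ~ Binomial(10, 0.18); P(X ≤ 1) = Σ C(10,k) p^k (1−p)^(10−k) over k:
  k=0: C(10,0)·0.18^0·0.82^10 = 0.1374480
  k=1: C(10,1)·0.18^1·0.82^9 = 0.3017152
Total = 0.4391632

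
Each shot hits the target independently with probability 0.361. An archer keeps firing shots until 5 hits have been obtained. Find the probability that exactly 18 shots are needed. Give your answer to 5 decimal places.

0.04321

Y = trial on which the fifth success occurs; negative binomial, r=5, p=0.361.
P(Y=18) = C(17,4) · p^5 · (1−p)^13
= 2380 · 0.0061311 · 0.0029615 = 0.0432140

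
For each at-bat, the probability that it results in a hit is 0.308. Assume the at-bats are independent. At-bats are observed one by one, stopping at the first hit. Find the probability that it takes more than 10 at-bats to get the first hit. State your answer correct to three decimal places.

0.025

Y = number of at-bats to the first success; geometric, p = 0.308.
P(Y > 10) = P(first 10 all fail) = (1−p)^10 = 0.02518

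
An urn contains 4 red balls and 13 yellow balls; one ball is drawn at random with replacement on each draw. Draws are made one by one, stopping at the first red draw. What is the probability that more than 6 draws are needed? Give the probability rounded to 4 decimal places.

0.2000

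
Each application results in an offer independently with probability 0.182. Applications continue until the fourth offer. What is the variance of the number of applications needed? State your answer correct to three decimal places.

98.780

Y = total applications until the fourth success; negative binomial with r=4, p=0.182.
Var(Y) = r(1−p)/p² = 4·0.818 / 0.182² = 98.78034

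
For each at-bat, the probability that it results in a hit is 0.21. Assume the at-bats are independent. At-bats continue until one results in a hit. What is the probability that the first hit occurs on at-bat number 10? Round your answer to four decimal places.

Geometric (trials to first success), p = 0.21.
P(Y = 10) = (1−p)^9 · p = 0.11985 · 0.21 = 0.025169

0.0252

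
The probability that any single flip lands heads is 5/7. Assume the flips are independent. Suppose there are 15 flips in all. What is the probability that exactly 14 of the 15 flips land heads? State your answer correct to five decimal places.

X ~ Binomial(n=15, p=0.714286).
P(X=14) = C(15,14) · p^14 · (1−p)^1
= 15 · 0.0089993 · 0.28571 = 0.0385683

0.03857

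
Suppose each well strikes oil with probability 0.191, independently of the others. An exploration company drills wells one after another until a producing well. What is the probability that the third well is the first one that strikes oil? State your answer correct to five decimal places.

Geometric (trials to first success), p = 0.191.
P(Y = 3) = (1−p)^2 · p = 0.65448 · 0.191 = 0.1250059

0.12501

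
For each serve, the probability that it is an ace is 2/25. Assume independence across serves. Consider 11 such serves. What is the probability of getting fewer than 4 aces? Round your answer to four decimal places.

0.9915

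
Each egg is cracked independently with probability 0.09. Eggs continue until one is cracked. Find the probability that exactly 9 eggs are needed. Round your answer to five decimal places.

0.04232

Geometric (trials to first success), p = 0.09.
P(Y = 9) = (1−p)^8 · p = 0.47025 · 0.09 = 0.0423227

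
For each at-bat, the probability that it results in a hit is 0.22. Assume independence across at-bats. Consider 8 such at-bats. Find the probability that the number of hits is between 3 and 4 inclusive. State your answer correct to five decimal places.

0.23286

X ~ Binomial(8, 0.22); P(3 ≤ X ≤ 4) = Σ C(8,k) p^k (1−p)^(8−k) over k:
  k=3: C(8,3)·0.22^3·0.78^5 = 0.1721587
  k=4: C(8,4)·0.22^4·0.78^4 = 0.0606970
Total = 0.2328557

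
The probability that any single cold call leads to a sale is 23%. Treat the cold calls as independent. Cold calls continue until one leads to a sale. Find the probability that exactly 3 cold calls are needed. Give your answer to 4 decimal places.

0.1364

Geometric (trials to first success), p = 0.23.
P(Y = 3) = (1−p)^2 · p = 0.5929 · 0.23 = 0.136367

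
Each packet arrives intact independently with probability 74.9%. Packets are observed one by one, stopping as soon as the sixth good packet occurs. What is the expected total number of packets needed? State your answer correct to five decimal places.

Y = total packets until the sixth success; negative binomial with r=6, p=0.749.
E[Y] = r / p = 6 / 0.749 = 8.0106809

8.01068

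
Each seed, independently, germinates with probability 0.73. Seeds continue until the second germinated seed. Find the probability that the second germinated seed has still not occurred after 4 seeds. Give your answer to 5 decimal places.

0.06279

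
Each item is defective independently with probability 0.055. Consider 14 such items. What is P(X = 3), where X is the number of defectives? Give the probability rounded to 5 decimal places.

X ~ Binomial(n=14, p=0.055).
P(X=3) = C(14,3) · p^3 · (1−p)^11
= 364 · 0.00016637 · 0.53672 = 0.0325042

0.03250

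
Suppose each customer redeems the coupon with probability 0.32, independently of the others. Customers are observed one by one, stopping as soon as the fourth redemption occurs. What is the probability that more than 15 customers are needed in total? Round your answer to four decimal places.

0.2420

Needing more than 15 customers ⇔ fewer than 4 successes in the first 15. With X ~ Binomial(15, 0.32), P(Y > 15) = P(X ≤ 3).
  k=0: C(15,0)·0.32^0·0.68^15 = 0.003074
  k=1: C(15,1)·0.32^1·0.68^14 = 0.021695
  k=2: C(15,2)·0.32^2·0.68^13 = 0.071467
  k=3: C(15,3)·0.32^3·0.68^12 = 0.145736
P(X ≤ 3) = 0.241972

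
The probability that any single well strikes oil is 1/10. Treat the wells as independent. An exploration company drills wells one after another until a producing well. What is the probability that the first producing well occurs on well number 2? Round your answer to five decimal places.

Geometric (trials to first success), p = 0.10.
P(Y = 2) = (1−p)^1 · p = 0.9 · 0.10 = 0.0900000

0.09000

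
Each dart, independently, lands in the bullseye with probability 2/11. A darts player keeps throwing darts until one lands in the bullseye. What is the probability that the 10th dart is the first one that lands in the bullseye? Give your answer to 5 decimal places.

Geometric (trials to first success), p = 0.181818.
P(Y = 10) = (1−p)^9 · p = 0.1643 · 0.181818 = 0.0298735

0.02987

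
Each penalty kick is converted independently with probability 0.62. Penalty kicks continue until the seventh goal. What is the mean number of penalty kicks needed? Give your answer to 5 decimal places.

Y = total penalty kicks until the seventh success; negative binomial with r=7, p=0.62.
E[Y] = r / p = 7 / 0.62 = 11.2903226

11.29032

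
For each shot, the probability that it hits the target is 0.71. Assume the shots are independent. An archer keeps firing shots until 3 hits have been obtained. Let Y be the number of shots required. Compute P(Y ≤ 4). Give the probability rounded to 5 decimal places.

Finishing within 4 shots ⇔ at least 3 successes in the first 4. With X ~ Binomial(4, 0.71), P(Y ≤ 4) = 1 − P(X ≤ 2).
  k=0: C(4,0)·0.71^0·0.29^4 = 0.0070728
  k=1: C(4,1)·0.71^1·0.29^3 = 0.0692648
  k=2: C(4,2)·0.71^2·0.29^2 = 0.2543689
1 − 0.3307064 = 0.6692936

0.66929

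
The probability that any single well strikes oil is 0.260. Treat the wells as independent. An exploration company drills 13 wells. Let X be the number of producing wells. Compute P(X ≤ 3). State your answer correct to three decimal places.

0.551

X ~ Binomial(13, 0.26); P(X ≤ 3) = Σ C(13,k) p^k (1−p)^(13−k) over k:
  k=0: C(13,0)·0.26^0·0.74^13 = 0.01995
  k=1: C(13,1)·0.26^1·0.74^12 = 0.09114
  k=2: C(13,2)·0.26^2·0.74^11 = 0.19213
  k=3: C(13,3)·0.26^3·0.74^10 = 0.24752
Total = 0.55073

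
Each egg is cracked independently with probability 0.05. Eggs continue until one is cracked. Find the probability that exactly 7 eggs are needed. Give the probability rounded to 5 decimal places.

Geometric (trials to first success), p = 0.05.
P(Y = 7) = (1−p)^6 · p = 0.73509 · 0.05 = 0.0367546

0.03675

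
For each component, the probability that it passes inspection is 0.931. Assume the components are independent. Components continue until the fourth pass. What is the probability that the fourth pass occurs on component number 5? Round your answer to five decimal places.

Y = trial on which the fourth success occurs; negative binomial, r=4, p=0.931.
P(Y=5) = C(4,3) · p^4 · (1−p)^1
= 4 · 0.75127 · 0.069 = 0.2073518

0.20735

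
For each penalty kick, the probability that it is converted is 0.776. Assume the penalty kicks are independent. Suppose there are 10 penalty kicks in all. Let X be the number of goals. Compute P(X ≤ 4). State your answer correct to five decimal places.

0.01139

X ~ Binomial(10, 0.776); P(X ≤ 4) = Σ C(10,k) p^k (1−p)^(10−k) over k:
  k=0: C(10,0)·0.776^0·0.224^10 = 0.0000003
  k=1: C(10,1)·0.776^1·0.224^9 = 0.0000110
  k=2: C(10,2)·0.776^2·0.224^8 = 0.0001718
  k=3: C(10,3)·0.776^3·0.224^7 = 0.0015867
  k=4: C(10,4)·0.776^4·0.224^6 = 0.0096195
Total = 0.0113894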